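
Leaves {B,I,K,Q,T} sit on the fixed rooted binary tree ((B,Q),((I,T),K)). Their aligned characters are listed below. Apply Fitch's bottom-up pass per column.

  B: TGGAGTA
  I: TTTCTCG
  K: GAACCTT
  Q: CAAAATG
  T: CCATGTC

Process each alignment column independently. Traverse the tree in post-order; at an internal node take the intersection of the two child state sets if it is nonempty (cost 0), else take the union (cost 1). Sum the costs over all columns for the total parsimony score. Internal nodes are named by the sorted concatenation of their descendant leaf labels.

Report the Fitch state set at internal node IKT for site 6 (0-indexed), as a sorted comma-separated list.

BQ@0: {T} ∪ {C} = {C,T} (union, +1)
IT@0: {T} ∪ {C} = {C,T} (union, +1)
IKT@0: {C,T} ∪ {G} = {C,G,T} (union, +1)
BIKQT@0: {C,T} ∩ {C,G,T} = {C,T} (intersection, +0)
BQ@1: {G} ∪ {A} = {A,G} (union, +1)
IT@1: {T} ∪ {C} = {C,T} (union, +1)
IKT@1: {C,T} ∪ {A} = {A,C,T} (union, +1)
BIKQT@1: {A,G} ∩ {A,C,T} = {A} (intersection, +0)
BQ@2: {G} ∪ {A} = {A,G} (union, +1)
IT@2: {T} ∪ {A} = {A,T} (union, +1)
IKT@2: {A,T} ∩ {A} = {A} (intersection, +0)
BIKQT@2: {A,G} ∩ {A} = {A} (intersection, +0)
BQ@3: {A} ∩ {A} = {A} (intersection, +0)
IT@3: {C} ∪ {T} = {C,T} (union, +1)
IKT@3: {C,T} ∩ {C} = {C} (intersection, +0)
BIKQT@3: {A} ∪ {C} = {A,C} (union, +1)
BQ@4: {G} ∪ {A} = {A,G} (union, +1)
IT@4: {T} ∪ {G} = {G,T} (union, +1)
IKT@4: {G,T} ∪ {C} = {C,G,T} (union, +1)
BIKQT@4: {A,G} ∩ {C,G,T} = {G} (intersection, +0)
BQ@5: {T} ∩ {T} = {T} (intersection, +0)
IT@5: {C} ∪ {T} = {C,T} (union, +1)
IKT@5: {C,T} ∩ {T} = {T} (intersection, +0)
BIKQT@5: {T} ∩ {T} = {T} (intersection, +0)
BQ@6: {A} ∪ {G} = {A,G} (union, +1)
IT@6: {G} ∪ {C} = {C,G} (union, +1)
IKT@6: {C,G} ∪ {T} = {C,G,T} (union, +1)
BIKQT@6: {A,G} ∩ {C,G,T} = {G} (intersection, +0)
per-site changes: [3, 3, 2, 2, 3, 1, 3]; total = 17

C,G,T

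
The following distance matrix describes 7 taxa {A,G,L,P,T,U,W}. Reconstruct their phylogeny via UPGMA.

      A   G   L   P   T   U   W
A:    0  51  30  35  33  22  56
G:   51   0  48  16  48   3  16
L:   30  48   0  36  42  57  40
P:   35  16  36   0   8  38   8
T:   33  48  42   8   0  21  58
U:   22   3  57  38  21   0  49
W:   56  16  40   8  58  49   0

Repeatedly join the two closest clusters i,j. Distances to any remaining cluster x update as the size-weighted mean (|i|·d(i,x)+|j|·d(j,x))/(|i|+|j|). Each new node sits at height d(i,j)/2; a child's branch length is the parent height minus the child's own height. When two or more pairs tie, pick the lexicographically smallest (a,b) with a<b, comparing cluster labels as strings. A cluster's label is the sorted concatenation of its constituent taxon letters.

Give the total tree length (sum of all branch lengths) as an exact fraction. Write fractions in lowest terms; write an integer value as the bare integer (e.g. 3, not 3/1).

step 1: merge (G,U) at d=3; branch lengths G→3/2, U→3/2; new cluster GU
  updated: d(A,GU)=73/2, d(GU,L)=105/2, d(GU,P)=27, d(GU,T)=69/2, d(GU,W)=65/2
step 2: merge (P,T) at d=8; branch lengths P→4, T→4; new cluster PT
  updated: d(A,PT)=34, d(GU,PT)=123/4, d(L,PT)=39, d(PT,W)=33
step 3: merge (A,L) at d=30; branch lengths A→15, L→15; new cluster AL
  updated: d(AL,GU)=89/2, d(AL,PT)=73/2, d(AL,W)=48
step 4: merge (GU,PT) at d=123/4; branch lengths GU→111/8, PT→91/8; new cluster GPTU
  updated: d(AL,GPTU)=81/2, d(GPTU,W)=131/4
step 5: merge (GPTU,W) at d=131/4; branch lengths GPTU→1, W→131/8; new cluster GPTUW
  updated: d(AL,GPTUW)=42
step 6: merge (AL,GPTUW) at d=42; branch lengths AL→6, GPTUW→37/8; new cluster AGLPTUW
final tree: ((A:15,L:15):6,(((G:3/2,U:3/2):111/8,(P:4,T:4):91/8):1,W:131/8):37/8)
total length: 377/4

377/4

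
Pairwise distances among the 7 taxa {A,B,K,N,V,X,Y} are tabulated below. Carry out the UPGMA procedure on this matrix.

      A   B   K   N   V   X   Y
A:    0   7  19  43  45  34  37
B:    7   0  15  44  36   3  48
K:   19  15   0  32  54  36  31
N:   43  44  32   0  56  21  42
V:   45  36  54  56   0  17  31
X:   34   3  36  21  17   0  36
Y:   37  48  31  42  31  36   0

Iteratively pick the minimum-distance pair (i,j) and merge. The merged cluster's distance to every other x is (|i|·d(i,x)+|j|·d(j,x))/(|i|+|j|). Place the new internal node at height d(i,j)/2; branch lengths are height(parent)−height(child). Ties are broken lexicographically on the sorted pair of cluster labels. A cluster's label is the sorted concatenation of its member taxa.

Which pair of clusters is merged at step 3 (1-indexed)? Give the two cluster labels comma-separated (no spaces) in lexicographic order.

step 1: merge (B,X) at d=3; branch lengths B→3/2, X→3/2; new cluster BX
  updated: d(A,BX)=41/2, d(BX,K)=51/2, d(BX,N)=65/2, d(BX,V)=53/2, d(BX,Y)=42
step 2: merge (A,K) at d=19; branch lengths A→19/2, K→19/2; new cluster AK
  updated: d(AK,BX)=23, d(AK,N)=75/2, d(AK,V)=99/2, d(AK,Y)=34
step 3: merge (AK,BX) at d=23; branch lengths AK→2, BX→10; new cluster ABKX
  updated: d(ABKX,N)=35, d(ABKX,V)=38, d(ABKX,Y)=38
step 4: merge (V,Y) at d=31; branch lengths V→31/2, Y→31/2; new cluster VY
  updated: d(ABKX,VY)=38, d(N,VY)=49
step 5: merge (ABKX,N) at d=35; branch lengths ABKX→6, N→35/2; new cluster ABKNX
  updated: d(ABKNX,VY)=201/5
step 6: merge (ABKNX,VY) at d=201/5; branch lengths ABKNX→13/5, VY→23/5; new cluster ABKNVXY
final tree: ((((A:19/2,K:19/2):2,(B:3/2,X:3/2):10):6,N:35/2):13/5,(V:31/2,Y:31/2):23/5)
total length: 957/10

AK,BX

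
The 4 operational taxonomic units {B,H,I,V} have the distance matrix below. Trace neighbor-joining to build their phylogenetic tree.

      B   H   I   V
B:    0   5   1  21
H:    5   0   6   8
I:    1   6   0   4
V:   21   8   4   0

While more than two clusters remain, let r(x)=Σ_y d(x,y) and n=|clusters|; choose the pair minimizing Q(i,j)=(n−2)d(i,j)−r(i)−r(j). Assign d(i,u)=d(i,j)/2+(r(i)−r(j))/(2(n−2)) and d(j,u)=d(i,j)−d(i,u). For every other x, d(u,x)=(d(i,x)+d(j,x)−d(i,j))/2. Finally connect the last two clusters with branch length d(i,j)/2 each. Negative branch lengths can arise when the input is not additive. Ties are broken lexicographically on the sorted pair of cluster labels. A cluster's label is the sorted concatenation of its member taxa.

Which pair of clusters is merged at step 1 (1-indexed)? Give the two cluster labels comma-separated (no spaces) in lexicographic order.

1. join B+H (d=5, Q=-36) ⇒ BH; edges |B|=9/2, |H|=1/2
  updated: d(BH,I)=1, d(BH,V)=12
2. join BH+I (d=1, Q=-17) ⇒ BHI; edges |BH|=9/2, |I|=-7/2
  updated: d(BHI,V)=15/2
3. join BHI+V (d=15/2) ⇒ BHIV; edges |BHI|=15/4, |V|=15/4
final tree: (((B:9/2,H:1/2):9/2,I:-7/2):15/4,V:15/4)
total length: 27/2

B,H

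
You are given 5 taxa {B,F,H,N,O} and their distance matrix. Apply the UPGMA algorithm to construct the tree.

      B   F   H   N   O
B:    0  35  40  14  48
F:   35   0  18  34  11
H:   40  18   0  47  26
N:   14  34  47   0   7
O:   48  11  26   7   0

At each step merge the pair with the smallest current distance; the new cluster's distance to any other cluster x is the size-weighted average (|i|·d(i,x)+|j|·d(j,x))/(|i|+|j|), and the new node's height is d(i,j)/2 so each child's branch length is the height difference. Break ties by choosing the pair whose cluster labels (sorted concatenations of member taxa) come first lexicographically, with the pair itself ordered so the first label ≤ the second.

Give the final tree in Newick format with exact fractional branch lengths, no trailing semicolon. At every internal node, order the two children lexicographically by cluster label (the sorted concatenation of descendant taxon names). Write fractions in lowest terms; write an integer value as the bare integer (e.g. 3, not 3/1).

(B:137/8,((F:9,H:9):23/4,(N:7/2,O:7/2):45/4):19/8)

step 1: merge (N,O) at d=7; branch lengths N→7/2, O→7/2; new cluster NO
  updated: d(B,NO)=31, d(F,NO)=45/2, d(H,NO)=73/2
step 2: merge (F,H) at d=18; branch lengths F→9, H→9; new cluster FH
  updated: d(B,FH)=75/2, d(FH,NO)=59/2
step 3: merge (FH,NO) at d=59/2; branch lengths FH→23/4, NO→45/4; new cluster FHNO
  updated: d(B,FHNO)=137/4
step 4: merge (B,FHNO) at d=137/4; branch lengths B→137/8, FHNO→19/8; new cluster BFHNO
final tree: (B:137/8,((F:9,H:9):23/4,(N:7/2,O:7/2):45/4):19/8)
total length: 123/2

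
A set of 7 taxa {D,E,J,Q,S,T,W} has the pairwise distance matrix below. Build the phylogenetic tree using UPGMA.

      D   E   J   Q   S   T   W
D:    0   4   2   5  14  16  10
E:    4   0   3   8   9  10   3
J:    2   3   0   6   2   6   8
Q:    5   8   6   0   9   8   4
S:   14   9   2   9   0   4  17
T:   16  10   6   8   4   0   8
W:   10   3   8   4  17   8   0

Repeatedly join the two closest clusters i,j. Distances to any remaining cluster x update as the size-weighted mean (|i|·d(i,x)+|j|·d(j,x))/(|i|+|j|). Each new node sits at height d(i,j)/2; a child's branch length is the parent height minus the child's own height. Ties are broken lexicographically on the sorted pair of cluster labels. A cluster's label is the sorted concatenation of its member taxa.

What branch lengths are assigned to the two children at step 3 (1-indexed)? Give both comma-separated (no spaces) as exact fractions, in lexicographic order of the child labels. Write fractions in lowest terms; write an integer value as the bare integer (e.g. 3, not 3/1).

iteration 1: select D,J (d=2); attach at lengths (1, 1); label the merged cluster DJ
  updated: d(DJ,E)=7/2, d(DJ,Q)=11/2, d(DJ,S)=8, d(DJ,T)=11, d(DJ,W)=9
iteration 2: select E,W (d=3); attach at lengths (3/2, 3/2); label the merged cluster EW
  updated: d(DJ,EW)=25/4, d(EW,Q)=6, d(EW,S)=13, d(EW,T)=9
iteration 3: select S,T (d=4); attach at lengths (2, 2); label the merged cluster ST
  updated: d(DJ,ST)=19/2, d(EW,ST)=11, d(Q,ST)=17/2
iteration 4: select DJ,Q (d=11/2); attach at lengths (7/4, 11/4); label the merged cluster DJQ
  updated: d(DJQ,EW)=37/6, d(DJQ,ST)=55/6
iteration 5: select DJQ,EW (d=37/6); attach at lengths (1/3, 19/12); label the merged cluster DEJQW
  updated: d(DEJQW,ST)=99/10
iteration 6: select DEJQW,ST (d=99/10); attach at lengths (28/15, 59/20); label the merged cluster DEJQSTW
final tree: ((((D:1,J:1):7/4,Q:11/4):1/3,(E:3/2,W:3/2):19/12):28/15,(S:2,T:2):59/20)
total length: 607/30

2,2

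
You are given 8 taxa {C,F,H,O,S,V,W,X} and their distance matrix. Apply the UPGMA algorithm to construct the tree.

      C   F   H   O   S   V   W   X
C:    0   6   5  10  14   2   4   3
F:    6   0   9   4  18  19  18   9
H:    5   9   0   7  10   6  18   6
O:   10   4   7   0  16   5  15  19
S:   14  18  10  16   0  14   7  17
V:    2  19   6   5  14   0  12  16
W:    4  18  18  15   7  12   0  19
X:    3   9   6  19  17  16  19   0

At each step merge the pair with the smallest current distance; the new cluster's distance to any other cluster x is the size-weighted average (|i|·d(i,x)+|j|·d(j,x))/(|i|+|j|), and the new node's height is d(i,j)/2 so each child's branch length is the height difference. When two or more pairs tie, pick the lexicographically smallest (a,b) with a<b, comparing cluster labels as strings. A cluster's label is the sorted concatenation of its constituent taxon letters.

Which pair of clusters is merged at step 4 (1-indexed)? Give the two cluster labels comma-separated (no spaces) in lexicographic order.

1. join C+V (d=2) ⇒ CV; edges |C|=1, |V|=1
  updated: d(CV,F)=25/2, d(CV,H)=11/2, d(CV,O)=15/2, d(CV,S)=14, d(CV,W)=8, d(CV,X)=19/2
2. join F+O (d=4) ⇒ FO; edges |F|=2, |O|=2
  updated: d(CV,FO)=10, d(FO,H)=8, d(FO,S)=17, d(FO,W)=33/2, d(FO,X)=14
3. join CV+H (d=11/2) ⇒ CHV; edges |CV|=7/4, |H|=11/4
  updated: d(CHV,FO)=28/3, d(CHV,S)=38/3, d(CHV,W)=34/3, d(CHV,X)=25/3
4. join S+W (d=7) ⇒ SW; edges |S|=7/2, |W|=7/2
  updated: d(CHV,SW)=12, d(FO,SW)=67/4, d(SW,X)=18
5. join CHV+X (d=25/3) ⇒ CHVX; edges |CHV|=17/12, |X|=25/6
  updated: d(CHVX,FO)=21/2, d(CHVX,SW)=27/2
6. join CHVX+FO (d=21/2) ⇒ CFHOVX; edges |CHVX|=13/12, |FO|=13/4
  updated: d(CFHOVX,SW)=175/12
7. join CFHOVX+SW (d=175/12) ⇒ CFHOSVWX; edges |CFHOVX|=49/24, |SW|=91/24
final tree: (((((C:1,V:1):7/4,H:11/4):17/12,X:25/6):13/12,(F:2,O:2):13/4):49/24,(S:7/2,W:7/2):91/24)
total length: 133/4

S,W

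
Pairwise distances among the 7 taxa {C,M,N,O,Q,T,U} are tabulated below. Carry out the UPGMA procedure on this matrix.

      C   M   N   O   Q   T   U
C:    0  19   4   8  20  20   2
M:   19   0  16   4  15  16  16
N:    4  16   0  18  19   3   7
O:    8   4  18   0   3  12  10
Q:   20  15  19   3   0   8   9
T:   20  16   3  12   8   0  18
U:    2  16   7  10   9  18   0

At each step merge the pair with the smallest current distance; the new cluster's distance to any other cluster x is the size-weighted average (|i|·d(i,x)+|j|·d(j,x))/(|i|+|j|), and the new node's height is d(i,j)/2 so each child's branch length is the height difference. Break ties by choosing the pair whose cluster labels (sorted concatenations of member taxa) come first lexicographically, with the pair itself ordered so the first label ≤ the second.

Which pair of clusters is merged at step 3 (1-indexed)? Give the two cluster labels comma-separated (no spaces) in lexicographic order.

iteration 1: select C,U (d=2); attach at lengths (1, 1); label the merged cluster CU
  updated: d(CU,M)=35/2, d(CU,N)=11/2, d(CU,O)=9, d(CU,Q)=29/2, d(CU,T)=19
iteration 2: select N,T (d=3); attach at lengths (3/2, 3/2); label the merged cluster NT
  updated: d(CU,NT)=49/4, d(M,NT)=16, d(NT,O)=15, d(NT,Q)=27/2
iteration 3: select O,Q (d=3); attach at lengths (3/2, 3/2); label the merged cluster OQ
  updated: d(CU,OQ)=47/4, d(M,OQ)=19/2, d(NT,OQ)=57/4
iteration 4: select M,OQ (d=19/2); attach at lengths (19/4, 13/4); label the merged cluster MOQ
  updated: d(CU,MOQ)=41/3, d(MOQ,NT)=89/6
iteration 5: select CU,NT (d=49/4); attach at lengths (41/8, 37/8); label the merged cluster CNTU
  updated: d(CNTU,MOQ)=57/4
iteration 6: select CNTU,MOQ (d=57/4); attach at lengths (1, 19/8); label the merged cluster CMNOQTU
final tree: (((C:1,U:1):41/8,(N:3/2,T:3/2):37/8):1,(M:19/4,(O:3/2,Q:3/2):13/4):19/8)
total length: 233/8

O,Q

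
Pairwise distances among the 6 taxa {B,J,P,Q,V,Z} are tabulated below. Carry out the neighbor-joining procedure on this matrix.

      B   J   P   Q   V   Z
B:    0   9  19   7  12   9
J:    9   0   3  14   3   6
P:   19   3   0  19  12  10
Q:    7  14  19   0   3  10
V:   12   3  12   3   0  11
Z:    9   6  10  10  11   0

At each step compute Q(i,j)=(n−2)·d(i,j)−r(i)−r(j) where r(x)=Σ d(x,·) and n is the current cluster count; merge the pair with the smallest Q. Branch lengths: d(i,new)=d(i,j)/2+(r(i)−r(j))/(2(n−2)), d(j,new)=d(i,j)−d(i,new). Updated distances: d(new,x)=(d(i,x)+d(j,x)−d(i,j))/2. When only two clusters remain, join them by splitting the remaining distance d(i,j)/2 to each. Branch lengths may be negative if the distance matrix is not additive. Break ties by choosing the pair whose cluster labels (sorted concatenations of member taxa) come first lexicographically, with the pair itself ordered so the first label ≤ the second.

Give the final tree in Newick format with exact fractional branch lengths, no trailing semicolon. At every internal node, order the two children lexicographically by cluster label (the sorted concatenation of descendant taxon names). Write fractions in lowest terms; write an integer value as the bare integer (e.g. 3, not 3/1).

step 1: merge (J,P) at d=3, Q=-86; branch lengths J→-2, P→5; new cluster JP
  updated: d(B,JP)=25/2, d(JP,Q)=15, d(JP,V)=6, d(JP,Z)=13/2
step 2: merge (Q,V) at d=3, Q=-58; branch lengths Q→2, V→1; new cluster QV
  updated: d(B,QV)=8, d(JP,QV)=9, d(QV,Z)=9
step 3: merge (B,QV) at d=8, Q=-79/2; branch lengths B→39/8, QV→25/8; new cluster BQV
  updated: d(BQV,JP)=27/4, d(BQV,Z)=5
step 4: merge (BQV,JP) at d=27/4, Q=-73/4; branch lengths BQV→21/8, JP→33/8; new cluster BJPQV
  updated: d(BJPQV,Z)=19/8
step 5: merge (BJPQV,Z) at d=19/8; branch lengths BJPQV→19/16, Z→19/16; new cluster BJPQVZ
final tree: (((B:39/8,(Q:2,V:1):25/8):21/8,(J:-2,P:5):33/8):19/16,Z:19/16)
total length: 185/8

(((B:39/8,(Q:2,V:1):25/8):21/8,(J:-2,P:5):33/8):19/16,Z:19/16)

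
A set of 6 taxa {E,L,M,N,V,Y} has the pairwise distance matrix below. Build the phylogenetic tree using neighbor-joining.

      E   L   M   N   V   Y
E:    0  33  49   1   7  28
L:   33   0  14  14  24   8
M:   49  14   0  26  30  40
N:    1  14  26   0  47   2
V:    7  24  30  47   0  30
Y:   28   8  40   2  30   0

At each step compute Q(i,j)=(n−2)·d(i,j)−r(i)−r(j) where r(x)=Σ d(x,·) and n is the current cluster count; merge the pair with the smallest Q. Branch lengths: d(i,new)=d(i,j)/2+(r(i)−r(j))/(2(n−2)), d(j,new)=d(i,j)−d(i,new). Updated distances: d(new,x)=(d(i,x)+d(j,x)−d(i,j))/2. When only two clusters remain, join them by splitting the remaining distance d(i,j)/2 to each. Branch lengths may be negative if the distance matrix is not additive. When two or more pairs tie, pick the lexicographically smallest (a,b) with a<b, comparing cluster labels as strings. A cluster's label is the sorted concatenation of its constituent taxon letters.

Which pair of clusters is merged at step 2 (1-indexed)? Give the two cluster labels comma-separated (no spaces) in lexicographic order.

L,M

iteration 1: select E,V (d=7, Q=-228); attach at lengths (1, 6); label the merged cluster EV
  updated: d(EV,L)=25, d(EV,M)=36, d(EV,N)=41/2, d(EV,Y)=51/2
iteration 2: select L,M (d=14, Q=-135); attach at lengths (-13/6, 97/6); label the merged cluster LM
  updated: d(EV,LM)=47/2, d(LM,N)=13, d(LM,Y)=17
iteration 3: select EV,LM (d=47/2, Q=-76); attach at lengths (63/4, 31/4); label the merged cluster ELMV
  updated: d(ELMV,N)=5, d(ELMV,Y)=19/2
iteration 4: select ELMV,N (d=5, Q=-33/2); attach at lengths (25/4, -5/4); label the merged cluster ELMNV
  updated: d(ELMNV,Y)=13/4
iteration 5: select ELMNV,Y (d=13/4); attach at lengths (13/8, 13/8); label the merged cluster ELMNVY
final tree: ((((E:1,V:6):63/4,(L:-13/6,M:97/6):31/4):25/4,N:-5/4):13/8,Y:13/8)
total length: 211/4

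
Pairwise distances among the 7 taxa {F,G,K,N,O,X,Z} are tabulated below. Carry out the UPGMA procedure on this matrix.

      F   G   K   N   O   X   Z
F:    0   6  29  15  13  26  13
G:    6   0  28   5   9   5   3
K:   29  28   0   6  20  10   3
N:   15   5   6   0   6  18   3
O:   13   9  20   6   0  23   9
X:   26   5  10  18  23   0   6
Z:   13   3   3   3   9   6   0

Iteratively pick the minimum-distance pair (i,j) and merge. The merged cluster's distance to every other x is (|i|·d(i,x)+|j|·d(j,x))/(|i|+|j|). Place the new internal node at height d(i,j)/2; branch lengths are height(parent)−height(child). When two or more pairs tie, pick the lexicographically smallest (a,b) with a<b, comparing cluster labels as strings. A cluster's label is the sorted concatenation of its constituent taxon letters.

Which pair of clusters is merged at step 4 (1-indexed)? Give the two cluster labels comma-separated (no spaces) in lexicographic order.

K,X

step 1: merge (G,Z) at d=3; branch lengths G→3/2, Z→3/2; new cluster GZ
  updated: d(F,GZ)=19/2, d(GZ,K)=31/2, d(GZ,N)=4, d(GZ,O)=9, d(GZ,X)=11/2
step 2: merge (GZ,N) at d=4; branch lengths GZ→1/2, N→2; new cluster GNZ
  updated: d(F,GNZ)=34/3, d(GNZ,K)=37/3, d(GNZ,O)=8, d(GNZ,X)=29/3
step 3: merge (GNZ,O) at d=8; branch lengths GNZ→2, O→4; new cluster GNOZ
  updated: d(F,GNOZ)=47/4, d(GNOZ,K)=57/4, d(GNOZ,X)=13
step 4: merge (K,X) at d=10; branch lengths K→5, X→5; new cluster KX
  updated: d(F,KX)=55/2, d(GNOZ,KX)=109/8
step 5: merge (F,GNOZ) at d=47/4; branch lengths F→47/8, GNOZ→15/8; new cluster FGNOZ
  updated: d(FGNOZ,KX)=82/5
step 6: merge (FGNOZ,KX) at d=82/5; branch lengths FGNOZ→93/40, KX→16/5; new cluster FGKNOXZ
final tree: ((F:47/8,(((G:3/2,Z:3/2):1/2,N:2):2,O:4):15/8):93/40,(K:5,X:5):16/5)
total length: 1391/40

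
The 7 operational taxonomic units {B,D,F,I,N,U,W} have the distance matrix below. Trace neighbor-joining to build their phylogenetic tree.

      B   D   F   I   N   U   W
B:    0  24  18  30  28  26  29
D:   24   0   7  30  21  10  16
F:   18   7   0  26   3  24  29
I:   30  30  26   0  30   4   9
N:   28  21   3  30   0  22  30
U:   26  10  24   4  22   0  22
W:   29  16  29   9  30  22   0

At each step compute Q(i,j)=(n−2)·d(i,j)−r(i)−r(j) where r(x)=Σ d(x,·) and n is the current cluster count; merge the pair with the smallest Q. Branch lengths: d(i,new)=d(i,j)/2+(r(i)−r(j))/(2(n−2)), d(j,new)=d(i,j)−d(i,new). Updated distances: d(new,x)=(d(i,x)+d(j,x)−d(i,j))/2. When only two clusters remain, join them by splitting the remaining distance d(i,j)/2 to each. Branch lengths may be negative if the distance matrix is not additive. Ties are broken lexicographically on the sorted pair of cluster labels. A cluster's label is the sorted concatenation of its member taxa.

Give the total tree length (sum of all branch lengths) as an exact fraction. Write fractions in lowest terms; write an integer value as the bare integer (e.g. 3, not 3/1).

1765/32

step 1: merge (F,N) at d=3, Q=-226; branch lengths F→-6/5, N→21/5; new cluster FN
  updated: d(B,FN)=43/2, d(D,FN)=25/2, d(FN,I)=53/2, d(FN,U)=43/2, d(FN,W)=28
step 2: merge (I,W) at d=9, Q=-335/2; branch lengths I→63/16, W→81/16; new cluster IW
  updated: d(B,IW)=25, d(D,IW)=37/2, d(FN,IW)=91/4, d(IW,U)=17/2
step 3: merge (IW,U) at d=17/2, Q=-461/4; branch lengths IW→137/24, U→67/24; new cluster IUW
  updated: d(B,IUW)=85/4, d(D,IUW)=10, d(FN,IUW)=143/8
step 4: merge (B,FN) at d=43/2, Q=-605/8; branch lengths B→463/32, FN→225/32; new cluster BFN
  updated: d(BFN,D)=15/2, d(BFN,IUW)=141/16
step 5: merge (BFN,D) at d=15/2, Q=-421/16; branch lengths BFN→101/32, D→139/32; new cluster BDFN
  updated: d(BDFN,IUW)=181/32
step 6: merge (BDFN,IUW) at d=181/32; branch lengths BDFN→181/64, IUW→181/64; new cluster BDFINUW
final tree: (((B:463/32,(F:-6/5,N:21/5):225/32):101/32,D:139/32):181/64,((I:63/16,W:81/16):137/24,U:67/24):181/64)
total length: 1765/32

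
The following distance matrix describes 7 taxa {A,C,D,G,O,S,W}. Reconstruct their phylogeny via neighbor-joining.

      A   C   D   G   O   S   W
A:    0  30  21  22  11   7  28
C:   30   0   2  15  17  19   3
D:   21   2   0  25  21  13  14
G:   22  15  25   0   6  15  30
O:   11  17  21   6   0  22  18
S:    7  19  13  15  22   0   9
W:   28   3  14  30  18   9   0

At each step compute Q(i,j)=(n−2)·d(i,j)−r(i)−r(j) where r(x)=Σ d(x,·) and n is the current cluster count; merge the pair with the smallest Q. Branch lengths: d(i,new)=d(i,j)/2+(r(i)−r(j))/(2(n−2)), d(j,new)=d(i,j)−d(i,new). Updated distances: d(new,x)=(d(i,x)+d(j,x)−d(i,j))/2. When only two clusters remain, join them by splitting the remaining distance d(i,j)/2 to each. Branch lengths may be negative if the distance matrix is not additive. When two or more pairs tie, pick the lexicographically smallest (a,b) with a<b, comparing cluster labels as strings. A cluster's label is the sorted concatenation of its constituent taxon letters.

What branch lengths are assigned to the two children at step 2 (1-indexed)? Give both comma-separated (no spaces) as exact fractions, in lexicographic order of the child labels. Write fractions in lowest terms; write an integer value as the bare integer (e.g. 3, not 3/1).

8,-1

step 1: merge (G,O) at d=6, Q=-178; branch lengths G→24/5, O→6/5; new cluster GO
  updated: d(A,GO)=27/2, d(C,GO)=13, d(D,GO)=20, d(GO,S)=31/2, d(GO,W)=21
step 2: merge (A,S) at d=7, Q=-135; branch lengths A→8, S→-1; new cluster AS
  updated: d(AS,C)=21, d(AS,D)=27/2, d(AS,GO)=11, d(AS,W)=15
step 3: merge (AS,GO) at d=11, Q=-185/2; branch lengths AS→19/4, GO→25/4; new cluster AGOS
  updated: d(AGOS,C)=23/2, d(AGOS,D)=45/4, d(AGOS,W)=25/2
step 4: merge (AGOS,D) at d=45/4, Q=-40; branch lengths AGOS→61/8, D→29/8; new cluster ADGOS
  updated: d(ADGOS,C)=9/8, d(ADGOS,W)=61/8
step 5: merge (ADGOS,C) at d=9/8, Q=-47/4; branch lengths ADGOS→23/8, C→-7/4; new cluster ACDGOS
  updated: d(ACDGOS,W)=19/4
step 6: merge (ACDGOS,W) at d=19/4; branch lengths ACDGOS→19/8, W→19/8; new cluster ACDGOSW
final tree: (((((A:8,S:-1):19/4,(G:24/5,O:6/5):25/4):61/8,D:29/8):23/8,C:-7/4):19/8,W:19/8)
total length: 329/8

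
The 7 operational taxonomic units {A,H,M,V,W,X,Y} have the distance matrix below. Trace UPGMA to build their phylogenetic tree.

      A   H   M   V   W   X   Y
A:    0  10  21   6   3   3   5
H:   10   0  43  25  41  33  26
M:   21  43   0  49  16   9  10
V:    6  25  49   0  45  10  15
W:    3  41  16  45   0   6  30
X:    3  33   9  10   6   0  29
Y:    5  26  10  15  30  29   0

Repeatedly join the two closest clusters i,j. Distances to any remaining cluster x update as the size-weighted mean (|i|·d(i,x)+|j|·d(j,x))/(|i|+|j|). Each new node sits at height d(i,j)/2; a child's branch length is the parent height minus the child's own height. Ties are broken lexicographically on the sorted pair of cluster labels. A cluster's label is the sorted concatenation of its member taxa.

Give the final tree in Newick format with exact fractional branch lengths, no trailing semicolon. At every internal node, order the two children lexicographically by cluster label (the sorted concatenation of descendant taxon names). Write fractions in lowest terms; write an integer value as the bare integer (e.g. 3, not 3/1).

step 1: merge (A,W) at d=3; branch lengths A→3/2, W→3/2; new cluster AW
  updated: d(AW,H)=51/2, d(AW,M)=37/2, d(AW,V)=51/2, d(AW,X)=9/2, d(AW,Y)=35/2
step 2: merge (AW,X) at d=9/2; branch lengths AW→3/4, X→9/4; new cluster AWX
  updated: d(AWX,H)=28, d(AWX,M)=46/3, d(AWX,V)=61/3, d(AWX,Y)=64/3
step 3: merge (M,Y) at d=10; branch lengths M→5, Y→5; new cluster MY
  updated: d(AWX,MY)=55/3, d(H,MY)=69/2, d(MY,V)=32
step 4: merge (AWX,MY) at d=55/3; branch lengths AWX→83/12, MY→25/6; new cluster AMWXY
  updated: d(AMWXY,H)=153/5, d(AMWXY,V)=25
step 5: merge (AMWXY,V) at d=25; branch lengths AMWXY→10/3, V→25/2; new cluster AMVWXY
  updated: d(AMVWXY,H)=89/3
step 6: merge (AMVWXY,H) at d=89/3; branch lengths AMVWXY→7/3, H→89/6; new cluster AHMVWXY
final tree: (((((A:3/2,W:3/2):3/4,X:9/4):83/12,(M:5,Y:5):25/6):10/3,V:25/2):7/3,H:89/6)
total length: 721/12

(((((A:3/2,W:3/2):3/4,X:9/4):83/12,(M:5,Y:5):25/6):10/3,V:25/2):7/3,H:89/6)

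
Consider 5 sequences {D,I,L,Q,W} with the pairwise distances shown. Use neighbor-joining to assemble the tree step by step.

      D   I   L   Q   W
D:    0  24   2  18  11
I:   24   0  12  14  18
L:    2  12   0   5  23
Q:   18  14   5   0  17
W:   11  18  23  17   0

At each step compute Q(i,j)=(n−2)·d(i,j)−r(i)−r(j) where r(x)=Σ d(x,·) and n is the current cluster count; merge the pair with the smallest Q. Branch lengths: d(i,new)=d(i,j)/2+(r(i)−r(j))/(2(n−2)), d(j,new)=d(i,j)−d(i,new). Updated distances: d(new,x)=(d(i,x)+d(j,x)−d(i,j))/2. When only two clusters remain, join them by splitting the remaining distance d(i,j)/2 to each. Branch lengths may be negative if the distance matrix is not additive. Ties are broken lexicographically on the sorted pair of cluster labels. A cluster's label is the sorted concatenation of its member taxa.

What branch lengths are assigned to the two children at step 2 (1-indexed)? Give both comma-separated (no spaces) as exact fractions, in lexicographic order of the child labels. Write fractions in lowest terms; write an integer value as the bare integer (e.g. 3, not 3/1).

23/4,19/4

step 1: merge (D,L) at d=2, Q=-91; branch lengths D→19/6, L→-7/6; new cluster DL
  updated: d(DL,I)=17, d(DL,Q)=21/2, d(DL,W)=16
step 2: merge (DL,Q) at d=21/2, Q=-64; branch lengths DL→23/4, Q→19/4; new cluster DLQ
  updated: d(DLQ,I)=41/4, d(DLQ,W)=45/4
step 3: merge (DLQ,I) at d=41/4, Q=-79/2; branch lengths DLQ→7/4, I→17/2; new cluster DILQ
  updated: d(DILQ,W)=19/2
step 4: merge (DILQ,W) at d=19/2; branch lengths DILQ→19/4, W→19/4; new cluster DILQW
final tree: ((((D:19/6,L:-7/6):23/4,Q:19/4):7/4,I:17/2):19/4,W:19/4)
total length: 129/4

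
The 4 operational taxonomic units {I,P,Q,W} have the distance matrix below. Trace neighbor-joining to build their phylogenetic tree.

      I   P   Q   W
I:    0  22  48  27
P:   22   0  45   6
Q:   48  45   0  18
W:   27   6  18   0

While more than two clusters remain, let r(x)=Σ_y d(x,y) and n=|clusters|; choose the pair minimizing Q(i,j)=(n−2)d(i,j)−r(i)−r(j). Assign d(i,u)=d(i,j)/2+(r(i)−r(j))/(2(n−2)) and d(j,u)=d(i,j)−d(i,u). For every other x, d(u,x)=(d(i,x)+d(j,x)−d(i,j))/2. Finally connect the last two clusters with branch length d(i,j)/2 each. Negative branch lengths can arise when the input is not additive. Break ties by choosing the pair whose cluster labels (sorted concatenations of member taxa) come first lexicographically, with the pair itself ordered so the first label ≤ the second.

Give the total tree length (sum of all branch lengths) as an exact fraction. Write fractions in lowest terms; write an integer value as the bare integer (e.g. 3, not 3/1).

103/2

step 1: merge (I,P) at d=22, Q=-126; branch lengths I→17, P→5; new cluster IP
  updated: d(IP,Q)=71/2, d(IP,W)=11/2
step 2: merge (IP,Q) at d=71/2, Q=-59; branch lengths IP→23/2, Q→24; new cluster IPQ
  updated: d(IPQ,W)=-6
step 3: merge (IPQ,W) at d=-6; branch lengths IPQ→-3, W→-3; new cluster IPQW
final tree: (((I:17,P:5):23/2,Q:24):-3,W:-3)
total length: 103/2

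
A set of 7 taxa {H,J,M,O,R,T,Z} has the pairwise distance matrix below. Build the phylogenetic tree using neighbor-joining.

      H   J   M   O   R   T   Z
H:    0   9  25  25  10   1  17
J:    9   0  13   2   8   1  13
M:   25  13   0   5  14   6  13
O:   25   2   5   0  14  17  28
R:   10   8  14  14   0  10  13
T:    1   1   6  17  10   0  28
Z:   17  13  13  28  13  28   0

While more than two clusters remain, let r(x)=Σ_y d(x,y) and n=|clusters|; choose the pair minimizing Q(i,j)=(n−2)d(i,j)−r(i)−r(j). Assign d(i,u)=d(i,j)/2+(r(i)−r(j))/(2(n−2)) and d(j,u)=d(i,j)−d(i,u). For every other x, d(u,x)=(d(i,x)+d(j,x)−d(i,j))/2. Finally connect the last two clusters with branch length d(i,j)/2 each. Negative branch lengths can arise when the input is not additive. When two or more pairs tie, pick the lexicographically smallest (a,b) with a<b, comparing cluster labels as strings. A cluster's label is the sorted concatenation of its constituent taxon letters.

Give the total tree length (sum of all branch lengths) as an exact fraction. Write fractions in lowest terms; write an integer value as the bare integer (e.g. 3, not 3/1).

135/4

step 1: merge (H,T) at d=1, Q=-145; branch lengths H→29/10, T→-19/10; new cluster HT
  updated: d(HT,J)=9/2, d(HT,M)=15, d(HT,O)=41/2, d(HT,R)=19/2, d(HT,Z)=22
step 2: merge (M,O) at d=5, Q=-219/2; branch lengths M→21/16, O→59/16; new cluster MO
  updated: d(HT,MO)=61/4, d(J,MO)=5, d(MO,R)=23/2, d(MO,Z)=18
step 3: merge (R,Z) at d=13, Q=-69; branch lengths R→5/2, Z→21/2; new cluster RZ
  updated: d(HT,RZ)=37/4, d(J,RZ)=4, d(MO,RZ)=33/4
step 4: merge (HT,J) at d=9/2, Q=-67/2; branch lengths HT→49/8, J→-13/8; new cluster HJT
  updated: d(HJT,MO)=63/8, d(HJT,RZ)=35/8
step 5: merge (HJT,MO) at d=63/8, Q=-41/2; branch lengths HJT→2, MO→47/8; new cluster HJMOT
  updated: d(HJMOT,RZ)=19/8
step 6: merge (HJMOT,RZ) at d=19/8; branch lengths HJMOT→19/16, RZ→19/16; new cluster HJMORTZ
final tree: ((((H:29/10,T:-19/10):49/8,J:-13/8):2,(M:21/16,O:59/16):47/8):19/16,(R:5/2,Z:21/2):19/16)
total length: 135/4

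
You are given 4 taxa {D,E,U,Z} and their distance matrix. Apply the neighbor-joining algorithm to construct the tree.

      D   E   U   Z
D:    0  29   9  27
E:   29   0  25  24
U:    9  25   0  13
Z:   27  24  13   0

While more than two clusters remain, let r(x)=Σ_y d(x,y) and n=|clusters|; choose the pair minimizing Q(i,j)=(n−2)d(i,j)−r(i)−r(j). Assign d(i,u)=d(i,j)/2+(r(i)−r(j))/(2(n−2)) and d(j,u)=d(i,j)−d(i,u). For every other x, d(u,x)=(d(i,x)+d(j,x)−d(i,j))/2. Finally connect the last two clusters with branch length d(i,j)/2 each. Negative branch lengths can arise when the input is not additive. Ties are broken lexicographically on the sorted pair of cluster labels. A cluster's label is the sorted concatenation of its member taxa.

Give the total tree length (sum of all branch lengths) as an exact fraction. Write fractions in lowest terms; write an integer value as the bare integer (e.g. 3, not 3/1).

1. join D+U (d=9, Q=-94) ⇒ DU; edges |D|=9, |U|=0
  updated: d(DU,E)=45/2, d(DU,Z)=31/2
2. join DU+E (d=45/2, Q=-62) ⇒ DEU; edges |DU|=7, |E|=31/2
  updated: d(DEU,Z)=17/2
3. join DEU+Z (d=17/2) ⇒ DEUZ; edges |DEU|=17/4, |Z|=17/4
final tree: (((D:9,U:0):7,E:31/2):17/4,Z:17/4)
total length: 40

40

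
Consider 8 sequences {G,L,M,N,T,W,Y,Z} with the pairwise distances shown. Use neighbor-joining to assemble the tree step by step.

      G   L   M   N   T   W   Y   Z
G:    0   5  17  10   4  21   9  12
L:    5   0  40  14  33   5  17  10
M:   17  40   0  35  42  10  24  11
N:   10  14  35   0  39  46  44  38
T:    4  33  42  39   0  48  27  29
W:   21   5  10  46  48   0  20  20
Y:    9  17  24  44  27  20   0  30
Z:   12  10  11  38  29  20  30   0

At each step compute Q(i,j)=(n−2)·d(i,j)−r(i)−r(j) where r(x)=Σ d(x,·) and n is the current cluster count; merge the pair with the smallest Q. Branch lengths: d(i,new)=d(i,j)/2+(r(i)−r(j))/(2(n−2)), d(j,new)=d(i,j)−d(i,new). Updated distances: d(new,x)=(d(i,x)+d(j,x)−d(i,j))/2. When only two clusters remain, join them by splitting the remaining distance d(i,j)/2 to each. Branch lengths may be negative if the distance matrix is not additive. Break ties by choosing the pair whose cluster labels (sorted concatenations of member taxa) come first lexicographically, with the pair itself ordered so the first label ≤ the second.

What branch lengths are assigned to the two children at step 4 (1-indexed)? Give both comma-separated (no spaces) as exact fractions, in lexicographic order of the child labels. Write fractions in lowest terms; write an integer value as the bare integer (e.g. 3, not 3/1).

-28/3,40/3

iteration 1: select M,W (d=10, Q=-289); attach at lengths (23/4, 17/4); label the merged cluster MW
  updated: d(G,MW)=14, d(L,MW)=35/2, d(MW,N)=71/2, d(MW,T)=40, d(MW,Y)=17, d(MW,Z)=21/2
iteration 2: select MW,Z (d=21/2, Q=-423/2); attach at lengths (23/4, 19/4); label the merged cluster MWZ
  updated: d(G,MWZ)=31/4, d(L,MWZ)=17/2, d(MWZ,N)=63/2, d(MWZ,T)=117/4, d(MWZ,Y)=73/4
iteration 3: select L,N (d=14, Q=-160); attach at lengths (-5/8, 117/8); label the merged cluster LN
  updated: d(G,LN)=1/2, d(LN,MWZ)=13, d(LN,T)=29, d(LN,Y)=47/2
iteration 4: select G,T (d=4, Q=-197/2); attach at lengths (-28/3, 40/3); label the merged cluster GT
  updated: d(GT,LN)=51/4, d(GT,MWZ)=33/2, d(GT,Y)=16
iteration 5: select GT,Y (d=16, Q=-71); attach at lengths (39/8, 89/8); label the merged cluster GTY
  updated: d(GTY,LN)=81/8, d(GTY,MWZ)=75/8
iteration 6: select GTY,LN (d=81/8, Q=-65/2); attach at lengths (13/4, 55/8); label the merged cluster GLNTY
  updated: d(GLNTY,MWZ)=49/8
iteration 7: select GLNTY,MWZ (d=49/8); attach at lengths (49/16, 49/16); label the merged cluster GLMNTWYZ
final tree: ((((G:-28/3,T:40/3):39/8,Y:89/8):13/4,(L:-5/8,N:117/8):55/8):49/16,((M:23/4,W:17/4):23/4,Z:19/4):49/16)
total length: 283/4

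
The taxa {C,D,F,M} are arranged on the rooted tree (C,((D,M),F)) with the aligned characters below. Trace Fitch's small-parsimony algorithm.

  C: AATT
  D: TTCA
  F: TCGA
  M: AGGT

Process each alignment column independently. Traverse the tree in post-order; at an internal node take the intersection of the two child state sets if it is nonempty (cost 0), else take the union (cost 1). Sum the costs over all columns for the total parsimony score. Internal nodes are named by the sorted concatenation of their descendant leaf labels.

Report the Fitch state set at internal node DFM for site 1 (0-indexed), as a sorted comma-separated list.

[col 0] DM: children D:{T}, M:{A} ∪→ {A,T}; cost 1
[col 0] DFM: children DM:{A,T}, F:{T} ∩→ {T}; cost 0
[col 0] CDFM: children C:{A}, DFM:{T} ∪→ {A,T}; cost 1
[col 1] DM: children D:{T}, M:{G} ∪→ {G,T}; cost 1
[col 1] DFM: children DM:{G,T}, F:{C} ∪→ {C,G,T}; cost 1
[col 1] CDFM: children C:{A}, DFM:{C,G,T} ∪→ {A,C,G,T}; cost 1
[col 2] DM: children D:{C}, M:{G} ∪→ {C,G}; cost 1
[col 2] DFM: children DM:{C,G}, F:{G} ∩→ {G}; cost 0
[col 2] CDFM: children C:{T}, DFM:{G} ∪→ {G,T}; cost 1
[col 3] DM: children D:{A}, M:{T} ∪→ {A,T}; cost 1
[col 3] DFM: children DM:{A,T}, F:{A} ∩→ {A}; cost 0
[col 3] CDFM: children C:{T}, DFM:{A} ∪→ {A,T}; cost 1
per-site changes: [2, 3, 2, 2]; total = 9

C,G,T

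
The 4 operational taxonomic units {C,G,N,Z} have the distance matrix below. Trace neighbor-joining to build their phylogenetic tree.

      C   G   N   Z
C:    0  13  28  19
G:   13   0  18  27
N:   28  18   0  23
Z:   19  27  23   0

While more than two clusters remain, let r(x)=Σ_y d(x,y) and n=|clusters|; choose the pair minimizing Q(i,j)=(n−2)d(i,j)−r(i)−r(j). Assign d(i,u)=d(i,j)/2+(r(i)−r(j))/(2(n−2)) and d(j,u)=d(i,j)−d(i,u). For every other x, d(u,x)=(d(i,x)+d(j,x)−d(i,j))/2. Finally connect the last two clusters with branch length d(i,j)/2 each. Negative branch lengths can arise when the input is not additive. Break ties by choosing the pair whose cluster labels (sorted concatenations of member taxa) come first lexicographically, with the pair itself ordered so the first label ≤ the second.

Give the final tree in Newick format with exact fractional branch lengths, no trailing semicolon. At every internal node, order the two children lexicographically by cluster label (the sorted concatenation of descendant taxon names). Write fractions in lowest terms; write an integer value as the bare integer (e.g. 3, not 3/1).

iteration 1: select C,G (d=13, Q=-92); attach at lengths (7, 6); label the merged cluster CG
  updated: d(CG,N)=33/2, d(CG,Z)=33/2
iteration 2: select CG,N (d=33/2, Q=-56); attach at lengths (5, 23/2); label the merged cluster CGN
  updated: d(CGN,Z)=23/2
iteration 3: select CGN,Z (d=23/2); attach at lengths (23/4, 23/4); label the merged cluster CGNZ
final tree: (((C:7,G:6):5,N:23/2):23/4,Z:23/4)
total length: 41

(((C:7,G:6):5,N:23/2):23/4,Z:23/4)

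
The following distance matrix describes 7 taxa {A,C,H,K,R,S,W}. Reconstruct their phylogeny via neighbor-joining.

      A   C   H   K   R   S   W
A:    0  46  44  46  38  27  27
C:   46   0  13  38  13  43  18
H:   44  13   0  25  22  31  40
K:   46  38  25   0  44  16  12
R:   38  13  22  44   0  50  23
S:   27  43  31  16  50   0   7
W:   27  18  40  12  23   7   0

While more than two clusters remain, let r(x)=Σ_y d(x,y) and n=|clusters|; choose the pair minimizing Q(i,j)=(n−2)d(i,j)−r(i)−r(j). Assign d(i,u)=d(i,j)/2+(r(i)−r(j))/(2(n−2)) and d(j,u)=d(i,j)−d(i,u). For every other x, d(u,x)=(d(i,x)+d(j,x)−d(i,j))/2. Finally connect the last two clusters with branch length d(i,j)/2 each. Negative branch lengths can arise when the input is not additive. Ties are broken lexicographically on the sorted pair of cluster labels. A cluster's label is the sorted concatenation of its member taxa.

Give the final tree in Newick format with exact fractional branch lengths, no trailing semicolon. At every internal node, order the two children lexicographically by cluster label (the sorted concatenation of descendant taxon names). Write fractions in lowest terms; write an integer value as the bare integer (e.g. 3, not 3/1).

1. join C+R (d=13, Q=-296) ⇒ CR; edges |C|=23/5, |R|=42/5
  updated: d(A,CR)=71/2, d(CR,H)=11, d(CR,K)=69/2, d(CR,S)=40, d(CR,W)=14
2. join CR+H (d=11, Q=-242) ⇒ CHR; edges |CR|=7/2, |H|=15/2
  updated: d(A,CHR)=137/4, d(CHR,K)=97/4, d(CHR,S)=30, d(CHR,W)=43/2
3. join A+CHR (d=137/4, Q=-283/2) ⇒ ACHR; edges |A|=127/6, |CHR|=157/12
  updated: d(ACHR,K)=18, d(ACHR,S)=91/8, d(ACHR,W)=57/8
4. join ACHR+W (d=57/8, Q=-387/8) ⇒ ACHRW; edges |ACHR|=197/32, |W|=31/32
  updated: d(ACHRW,K)=183/16, d(ACHRW,S)=45/8
5. join ACHRW+K (d=183/16, Q=-529/16) ⇒ ACHKRW; edges |ACHRW|=17/32, |K|=349/32
  updated: d(ACHKRW,S)=163/32
6. join ACHKRW+S (d=163/32) ⇒ ACHKRSW; edges |ACHKRW|=163/64, |S|=163/64
final tree: ((((A:127/6,((C:23/5,R:42/5):7/2,H:15/2):157/12):197/32,W:31/32):17/32,K:349/32):163/64,S:163/64)
total length: 2621/32

((((A:127/6,((C:23/5,R:42/5):7/2,H:15/2):157/12):197/32,W:31/32):17/32,K:349/32):163/64,S:163/64)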